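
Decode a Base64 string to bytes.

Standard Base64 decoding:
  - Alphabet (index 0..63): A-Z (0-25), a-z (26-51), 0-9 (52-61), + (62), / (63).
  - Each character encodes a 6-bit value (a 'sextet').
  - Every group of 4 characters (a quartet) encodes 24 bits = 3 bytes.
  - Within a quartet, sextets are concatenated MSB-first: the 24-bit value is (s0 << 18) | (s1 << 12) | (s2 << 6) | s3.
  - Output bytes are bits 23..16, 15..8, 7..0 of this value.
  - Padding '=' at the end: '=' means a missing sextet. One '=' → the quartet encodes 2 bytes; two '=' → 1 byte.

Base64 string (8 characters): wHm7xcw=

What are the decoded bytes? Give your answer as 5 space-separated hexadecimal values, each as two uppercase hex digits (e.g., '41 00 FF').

After char 0 ('w'=48): chars_in_quartet=1 acc=0x30 bytes_emitted=0
After char 1 ('H'=7): chars_in_quartet=2 acc=0xC07 bytes_emitted=0
After char 2 ('m'=38): chars_in_quartet=3 acc=0x301E6 bytes_emitted=0
After char 3 ('7'=59): chars_in_quartet=4 acc=0xC079BB -> emit C0 79 BB, reset; bytes_emitted=3
After char 4 ('x'=49): chars_in_quartet=1 acc=0x31 bytes_emitted=3
After char 5 ('c'=28): chars_in_quartet=2 acc=0xC5C bytes_emitted=3
After char 6 ('w'=48): chars_in_quartet=3 acc=0x31730 bytes_emitted=3
Padding '=': partial quartet acc=0x31730 -> emit C5 CC; bytes_emitted=5

Answer: C0 79 BB C5 CC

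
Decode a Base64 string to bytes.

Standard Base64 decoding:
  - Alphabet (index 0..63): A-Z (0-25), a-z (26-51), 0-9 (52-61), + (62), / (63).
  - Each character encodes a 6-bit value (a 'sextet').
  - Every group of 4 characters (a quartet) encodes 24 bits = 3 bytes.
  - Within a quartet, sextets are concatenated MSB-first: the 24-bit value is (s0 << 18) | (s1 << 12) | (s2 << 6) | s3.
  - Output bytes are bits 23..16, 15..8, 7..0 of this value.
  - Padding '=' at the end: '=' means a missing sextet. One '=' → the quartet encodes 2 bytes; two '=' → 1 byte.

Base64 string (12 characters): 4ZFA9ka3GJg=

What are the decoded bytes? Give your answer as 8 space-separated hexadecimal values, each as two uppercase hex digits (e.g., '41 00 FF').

After char 0 ('4'=56): chars_in_quartet=1 acc=0x38 bytes_emitted=0
After char 1 ('Z'=25): chars_in_quartet=2 acc=0xE19 bytes_emitted=0
After char 2 ('F'=5): chars_in_quartet=3 acc=0x38645 bytes_emitted=0
After char 3 ('A'=0): chars_in_quartet=4 acc=0xE19140 -> emit E1 91 40, reset; bytes_emitted=3
After char 4 ('9'=61): chars_in_quartet=1 acc=0x3D bytes_emitted=3
After char 5 ('k'=36): chars_in_quartet=2 acc=0xF64 bytes_emitted=3
After char 6 ('a'=26): chars_in_quartet=3 acc=0x3D91A bytes_emitted=3
After char 7 ('3'=55): chars_in_quartet=4 acc=0xF646B7 -> emit F6 46 B7, reset; bytes_emitted=6
After char 8 ('G'=6): chars_in_quartet=1 acc=0x6 bytes_emitted=6
After char 9 ('J'=9): chars_in_quartet=2 acc=0x189 bytes_emitted=6
After char 10 ('g'=32): chars_in_quartet=3 acc=0x6260 bytes_emitted=6
Padding '=': partial quartet acc=0x6260 -> emit 18 98; bytes_emitted=8

Answer: E1 91 40 F6 46 B7 18 98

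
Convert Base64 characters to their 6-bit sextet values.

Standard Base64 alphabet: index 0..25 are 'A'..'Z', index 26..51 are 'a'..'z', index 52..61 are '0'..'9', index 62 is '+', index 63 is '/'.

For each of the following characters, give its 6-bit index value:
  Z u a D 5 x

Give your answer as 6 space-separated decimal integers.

Answer: 25 46 26 3 57 49

Derivation:
'Z': A..Z range, ord('Z') − ord('A') = 25
'u': a..z range, 26 + ord('u') − ord('a') = 46
'a': a..z range, 26 + ord('a') − ord('a') = 26
'D': A..Z range, ord('D') − ord('A') = 3
'5': 0..9 range, 52 + ord('5') − ord('0') = 57
'x': a..z range, 26 + ord('x') − ord('a') = 49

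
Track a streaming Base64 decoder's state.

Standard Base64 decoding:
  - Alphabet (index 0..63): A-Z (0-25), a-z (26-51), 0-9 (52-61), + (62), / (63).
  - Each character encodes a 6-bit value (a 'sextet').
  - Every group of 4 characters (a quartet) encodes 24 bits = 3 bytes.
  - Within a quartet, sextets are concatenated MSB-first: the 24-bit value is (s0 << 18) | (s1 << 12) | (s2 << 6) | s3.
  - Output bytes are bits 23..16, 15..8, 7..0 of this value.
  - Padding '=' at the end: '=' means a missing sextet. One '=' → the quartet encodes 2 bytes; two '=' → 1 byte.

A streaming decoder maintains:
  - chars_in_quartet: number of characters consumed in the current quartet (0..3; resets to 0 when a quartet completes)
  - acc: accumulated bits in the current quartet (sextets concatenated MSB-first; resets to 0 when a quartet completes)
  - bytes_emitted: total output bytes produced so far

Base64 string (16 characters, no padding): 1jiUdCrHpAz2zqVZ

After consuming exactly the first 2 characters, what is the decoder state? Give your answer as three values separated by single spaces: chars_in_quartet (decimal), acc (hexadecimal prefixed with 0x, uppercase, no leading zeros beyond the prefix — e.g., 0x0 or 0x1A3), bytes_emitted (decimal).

After char 0 ('1'=53): chars_in_quartet=1 acc=0x35 bytes_emitted=0
After char 1 ('j'=35): chars_in_quartet=2 acc=0xD63 bytes_emitted=0

Answer: 2 0xD63 0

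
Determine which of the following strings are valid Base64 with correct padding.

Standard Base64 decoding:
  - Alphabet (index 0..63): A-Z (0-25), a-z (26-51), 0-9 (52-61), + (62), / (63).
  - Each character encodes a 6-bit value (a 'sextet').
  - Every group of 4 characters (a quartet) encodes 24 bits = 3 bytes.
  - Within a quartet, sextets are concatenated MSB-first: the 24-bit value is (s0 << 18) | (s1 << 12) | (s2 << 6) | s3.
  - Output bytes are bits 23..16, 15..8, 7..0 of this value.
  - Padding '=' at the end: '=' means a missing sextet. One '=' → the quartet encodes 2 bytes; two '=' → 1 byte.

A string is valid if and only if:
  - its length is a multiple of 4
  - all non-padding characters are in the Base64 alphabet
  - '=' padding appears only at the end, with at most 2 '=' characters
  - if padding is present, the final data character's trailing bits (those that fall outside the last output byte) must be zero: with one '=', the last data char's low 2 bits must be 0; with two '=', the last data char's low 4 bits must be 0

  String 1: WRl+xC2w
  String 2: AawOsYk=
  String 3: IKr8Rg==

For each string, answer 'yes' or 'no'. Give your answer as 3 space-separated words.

Answer: yes yes yes

Derivation:
String 1: 'WRl+xC2w' → valid
String 2: 'AawOsYk=' → valid
String 3: 'IKr8Rg==' → valid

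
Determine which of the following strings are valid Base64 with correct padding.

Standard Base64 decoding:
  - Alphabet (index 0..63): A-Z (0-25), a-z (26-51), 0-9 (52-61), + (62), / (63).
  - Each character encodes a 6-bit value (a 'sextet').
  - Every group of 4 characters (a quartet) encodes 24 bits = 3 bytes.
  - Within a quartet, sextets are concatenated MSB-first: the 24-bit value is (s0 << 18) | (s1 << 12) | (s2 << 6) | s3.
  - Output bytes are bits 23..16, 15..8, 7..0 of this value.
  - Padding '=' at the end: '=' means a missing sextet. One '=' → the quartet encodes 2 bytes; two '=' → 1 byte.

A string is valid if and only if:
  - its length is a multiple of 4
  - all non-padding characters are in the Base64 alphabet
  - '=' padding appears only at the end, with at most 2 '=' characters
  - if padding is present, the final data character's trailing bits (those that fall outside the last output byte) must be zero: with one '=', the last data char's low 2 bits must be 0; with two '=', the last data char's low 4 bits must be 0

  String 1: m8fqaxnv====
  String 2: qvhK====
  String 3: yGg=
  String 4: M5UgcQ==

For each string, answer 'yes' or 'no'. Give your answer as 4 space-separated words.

Answer: no no yes yes

Derivation:
String 1: 'm8fqaxnv====' → invalid (4 pad chars (max 2))
String 2: 'qvhK====' → invalid (4 pad chars (max 2))
String 3: 'yGg=' → valid
String 4: 'M5UgcQ==' → valid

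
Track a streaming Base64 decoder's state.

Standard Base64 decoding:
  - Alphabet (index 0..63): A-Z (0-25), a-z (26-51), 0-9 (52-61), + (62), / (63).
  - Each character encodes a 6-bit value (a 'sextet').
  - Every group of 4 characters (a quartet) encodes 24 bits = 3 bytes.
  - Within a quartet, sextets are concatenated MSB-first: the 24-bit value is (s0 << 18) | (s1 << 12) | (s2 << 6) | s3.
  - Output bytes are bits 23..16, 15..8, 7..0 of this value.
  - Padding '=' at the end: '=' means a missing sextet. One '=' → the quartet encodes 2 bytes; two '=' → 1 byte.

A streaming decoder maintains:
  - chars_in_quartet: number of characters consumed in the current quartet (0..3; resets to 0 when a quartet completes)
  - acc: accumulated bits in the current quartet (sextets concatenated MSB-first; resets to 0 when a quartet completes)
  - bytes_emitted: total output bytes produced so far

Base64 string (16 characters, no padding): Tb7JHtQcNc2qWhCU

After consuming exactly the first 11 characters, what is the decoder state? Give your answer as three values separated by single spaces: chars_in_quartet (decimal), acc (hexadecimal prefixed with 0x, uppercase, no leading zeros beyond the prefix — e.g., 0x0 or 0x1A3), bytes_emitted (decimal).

Answer: 3 0xD736 6

Derivation:
After char 0 ('T'=19): chars_in_quartet=1 acc=0x13 bytes_emitted=0
After char 1 ('b'=27): chars_in_quartet=2 acc=0x4DB bytes_emitted=0
After char 2 ('7'=59): chars_in_quartet=3 acc=0x136FB bytes_emitted=0
After char 3 ('J'=9): chars_in_quartet=4 acc=0x4DBEC9 -> emit 4D BE C9, reset; bytes_emitted=3
After char 4 ('H'=7): chars_in_quartet=1 acc=0x7 bytes_emitted=3
After char 5 ('t'=45): chars_in_quartet=2 acc=0x1ED bytes_emitted=3
After char 6 ('Q'=16): chars_in_quartet=3 acc=0x7B50 bytes_emitted=3
After char 7 ('c'=28): chars_in_quartet=4 acc=0x1ED41C -> emit 1E D4 1C, reset; bytes_emitted=6
After char 8 ('N'=13): chars_in_quartet=1 acc=0xD bytes_emitted=6
After char 9 ('c'=28): chars_in_quartet=2 acc=0x35C bytes_emitted=6
After char 10 ('2'=54): chars_in_quartet=3 acc=0xD736 bytes_emitted=6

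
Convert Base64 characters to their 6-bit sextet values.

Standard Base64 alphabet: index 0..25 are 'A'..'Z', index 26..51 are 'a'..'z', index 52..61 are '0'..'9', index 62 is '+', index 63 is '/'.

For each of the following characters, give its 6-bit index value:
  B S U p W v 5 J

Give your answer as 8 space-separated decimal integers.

Answer: 1 18 20 41 22 47 57 9

Derivation:
'B': A..Z range, ord('B') − ord('A') = 1
'S': A..Z range, ord('S') − ord('A') = 18
'U': A..Z range, ord('U') − ord('A') = 20
'p': a..z range, 26 + ord('p') − ord('a') = 41
'W': A..Z range, ord('W') − ord('A') = 22
'v': a..z range, 26 + ord('v') − ord('a') = 47
'5': 0..9 range, 52 + ord('5') − ord('0') = 57
'J': A..Z range, ord('J') − ord('A') = 9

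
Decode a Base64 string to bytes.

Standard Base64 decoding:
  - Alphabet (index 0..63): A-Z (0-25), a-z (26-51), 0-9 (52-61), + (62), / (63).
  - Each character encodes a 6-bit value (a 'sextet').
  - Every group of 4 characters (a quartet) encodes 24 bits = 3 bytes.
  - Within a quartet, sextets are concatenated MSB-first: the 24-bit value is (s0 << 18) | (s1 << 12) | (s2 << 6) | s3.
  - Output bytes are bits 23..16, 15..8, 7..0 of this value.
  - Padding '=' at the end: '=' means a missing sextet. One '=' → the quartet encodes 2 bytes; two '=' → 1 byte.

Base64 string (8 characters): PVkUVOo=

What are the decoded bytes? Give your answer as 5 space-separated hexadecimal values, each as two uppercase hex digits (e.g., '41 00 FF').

After char 0 ('P'=15): chars_in_quartet=1 acc=0xF bytes_emitted=0
After char 1 ('V'=21): chars_in_quartet=2 acc=0x3D5 bytes_emitted=0
After char 2 ('k'=36): chars_in_quartet=3 acc=0xF564 bytes_emitted=0
After char 3 ('U'=20): chars_in_quartet=4 acc=0x3D5914 -> emit 3D 59 14, reset; bytes_emitted=3
After char 4 ('V'=21): chars_in_quartet=1 acc=0x15 bytes_emitted=3
After char 5 ('O'=14): chars_in_quartet=2 acc=0x54E bytes_emitted=3
After char 6 ('o'=40): chars_in_quartet=3 acc=0x153A8 bytes_emitted=3
Padding '=': partial quartet acc=0x153A8 -> emit 54 EA; bytes_emitted=5

Answer: 3D 59 14 54 EA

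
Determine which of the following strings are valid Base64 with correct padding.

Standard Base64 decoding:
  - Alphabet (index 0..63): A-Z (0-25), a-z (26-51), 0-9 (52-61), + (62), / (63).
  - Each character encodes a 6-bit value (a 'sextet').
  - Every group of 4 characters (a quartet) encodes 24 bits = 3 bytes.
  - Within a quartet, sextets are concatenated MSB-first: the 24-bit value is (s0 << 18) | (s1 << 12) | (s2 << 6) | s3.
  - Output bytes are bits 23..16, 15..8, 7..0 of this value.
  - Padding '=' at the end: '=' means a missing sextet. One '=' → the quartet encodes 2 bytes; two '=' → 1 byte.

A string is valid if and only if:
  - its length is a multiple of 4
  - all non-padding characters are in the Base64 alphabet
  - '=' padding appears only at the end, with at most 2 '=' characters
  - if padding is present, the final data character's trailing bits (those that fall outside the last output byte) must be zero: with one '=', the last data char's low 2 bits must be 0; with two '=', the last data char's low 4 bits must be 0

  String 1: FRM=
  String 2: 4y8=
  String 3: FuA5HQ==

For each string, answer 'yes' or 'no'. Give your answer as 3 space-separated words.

Answer: yes yes yes

Derivation:
String 1: 'FRM=' → valid
String 2: '4y8=' → valid
String 3: 'FuA5HQ==' → valid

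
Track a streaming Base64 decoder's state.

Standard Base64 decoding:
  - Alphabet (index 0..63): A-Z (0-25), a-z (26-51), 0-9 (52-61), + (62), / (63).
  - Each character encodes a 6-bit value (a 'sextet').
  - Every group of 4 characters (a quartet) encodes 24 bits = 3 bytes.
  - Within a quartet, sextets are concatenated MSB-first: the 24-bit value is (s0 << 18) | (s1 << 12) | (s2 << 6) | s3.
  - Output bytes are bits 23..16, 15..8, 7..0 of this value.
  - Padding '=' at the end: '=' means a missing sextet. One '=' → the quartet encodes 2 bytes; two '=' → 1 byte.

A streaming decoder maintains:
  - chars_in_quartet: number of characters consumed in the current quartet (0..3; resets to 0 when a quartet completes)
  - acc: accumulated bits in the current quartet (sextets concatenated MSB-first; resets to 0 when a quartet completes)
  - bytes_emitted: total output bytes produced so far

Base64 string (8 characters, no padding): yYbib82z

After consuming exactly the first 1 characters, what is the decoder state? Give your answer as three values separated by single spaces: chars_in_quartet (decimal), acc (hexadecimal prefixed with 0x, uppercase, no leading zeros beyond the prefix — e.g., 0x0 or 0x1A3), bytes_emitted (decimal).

Answer: 1 0x32 0

Derivation:
After char 0 ('y'=50): chars_in_quartet=1 acc=0x32 bytes_emitted=0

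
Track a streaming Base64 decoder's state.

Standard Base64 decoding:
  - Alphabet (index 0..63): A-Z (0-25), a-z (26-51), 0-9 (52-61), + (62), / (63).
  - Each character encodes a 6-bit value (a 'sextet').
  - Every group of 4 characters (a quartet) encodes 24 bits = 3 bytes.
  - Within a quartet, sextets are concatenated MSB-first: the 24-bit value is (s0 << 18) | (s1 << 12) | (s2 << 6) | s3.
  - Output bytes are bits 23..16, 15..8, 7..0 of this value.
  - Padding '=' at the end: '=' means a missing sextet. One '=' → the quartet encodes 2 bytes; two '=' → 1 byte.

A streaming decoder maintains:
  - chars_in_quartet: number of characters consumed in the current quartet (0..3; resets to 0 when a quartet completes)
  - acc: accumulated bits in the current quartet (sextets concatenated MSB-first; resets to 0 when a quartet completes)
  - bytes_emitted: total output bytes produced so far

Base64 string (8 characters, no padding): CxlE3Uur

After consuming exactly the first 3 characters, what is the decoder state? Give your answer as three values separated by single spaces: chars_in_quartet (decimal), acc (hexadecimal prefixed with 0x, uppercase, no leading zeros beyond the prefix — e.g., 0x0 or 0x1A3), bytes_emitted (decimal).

Answer: 3 0x2C65 0

Derivation:
After char 0 ('C'=2): chars_in_quartet=1 acc=0x2 bytes_emitted=0
After char 1 ('x'=49): chars_in_quartet=2 acc=0xB1 bytes_emitted=0
After char 2 ('l'=37): chars_in_quartet=3 acc=0x2C65 bytes_emitted=0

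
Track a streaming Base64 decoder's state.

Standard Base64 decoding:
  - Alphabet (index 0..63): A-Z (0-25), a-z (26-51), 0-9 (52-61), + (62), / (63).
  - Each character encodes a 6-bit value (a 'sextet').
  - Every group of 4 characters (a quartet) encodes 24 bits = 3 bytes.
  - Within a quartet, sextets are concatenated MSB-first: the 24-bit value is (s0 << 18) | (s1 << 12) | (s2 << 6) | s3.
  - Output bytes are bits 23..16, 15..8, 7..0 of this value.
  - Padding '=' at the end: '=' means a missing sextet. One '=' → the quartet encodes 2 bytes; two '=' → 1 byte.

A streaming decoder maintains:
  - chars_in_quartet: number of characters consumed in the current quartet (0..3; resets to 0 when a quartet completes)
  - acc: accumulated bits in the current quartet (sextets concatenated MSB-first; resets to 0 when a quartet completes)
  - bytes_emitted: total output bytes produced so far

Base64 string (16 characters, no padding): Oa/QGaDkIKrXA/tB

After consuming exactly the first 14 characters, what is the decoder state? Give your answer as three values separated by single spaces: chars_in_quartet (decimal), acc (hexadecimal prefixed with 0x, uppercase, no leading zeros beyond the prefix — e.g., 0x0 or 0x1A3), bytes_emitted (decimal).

After char 0 ('O'=14): chars_in_quartet=1 acc=0xE bytes_emitted=0
After char 1 ('a'=26): chars_in_quartet=2 acc=0x39A bytes_emitted=0
After char 2 ('/'=63): chars_in_quartet=3 acc=0xE6BF bytes_emitted=0
After char 3 ('Q'=16): chars_in_quartet=4 acc=0x39AFD0 -> emit 39 AF D0, reset; bytes_emitted=3
After char 4 ('G'=6): chars_in_quartet=1 acc=0x6 bytes_emitted=3
After char 5 ('a'=26): chars_in_quartet=2 acc=0x19A bytes_emitted=3
After char 6 ('D'=3): chars_in_quartet=3 acc=0x6683 bytes_emitted=3
After char 7 ('k'=36): chars_in_quartet=4 acc=0x19A0E4 -> emit 19 A0 E4, reset; bytes_emitted=6
After char 8 ('I'=8): chars_in_quartet=1 acc=0x8 bytes_emitted=6
After char 9 ('K'=10): chars_in_quartet=2 acc=0x20A bytes_emitted=6
After char 10 ('r'=43): chars_in_quartet=3 acc=0x82AB bytes_emitted=6
After char 11 ('X'=23): chars_in_quartet=4 acc=0x20AAD7 -> emit 20 AA D7, reset; bytes_emitted=9
After char 12 ('A'=0): chars_in_quartet=1 acc=0x0 bytes_emitted=9
After char 13 ('/'=63): chars_in_quartet=2 acc=0x3F bytes_emitted=9

Answer: 2 0x3F 9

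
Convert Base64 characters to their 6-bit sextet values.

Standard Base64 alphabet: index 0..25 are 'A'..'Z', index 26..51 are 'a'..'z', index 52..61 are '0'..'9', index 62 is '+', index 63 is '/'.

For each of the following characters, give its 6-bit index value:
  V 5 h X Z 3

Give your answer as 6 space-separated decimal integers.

Answer: 21 57 33 23 25 55

Derivation:
'V': A..Z range, ord('V') − ord('A') = 21
'5': 0..9 range, 52 + ord('5') − ord('0') = 57
'h': a..z range, 26 + ord('h') − ord('a') = 33
'X': A..Z range, ord('X') − ord('A') = 23
'Z': A..Z range, ord('Z') − ord('A') = 25
'3': 0..9 range, 52 + ord('3') − ord('0') = 55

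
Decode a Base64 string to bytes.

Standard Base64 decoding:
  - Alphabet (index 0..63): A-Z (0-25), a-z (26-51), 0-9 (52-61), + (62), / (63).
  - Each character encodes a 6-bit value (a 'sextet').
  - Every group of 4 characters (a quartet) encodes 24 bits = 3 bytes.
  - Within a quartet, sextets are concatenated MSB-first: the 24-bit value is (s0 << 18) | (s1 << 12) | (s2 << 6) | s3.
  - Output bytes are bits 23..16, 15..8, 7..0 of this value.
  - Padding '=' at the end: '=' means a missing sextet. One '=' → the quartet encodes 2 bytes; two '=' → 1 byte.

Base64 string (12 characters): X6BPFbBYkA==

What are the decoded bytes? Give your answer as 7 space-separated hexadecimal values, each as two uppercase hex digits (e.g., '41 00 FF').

Answer: 5F A0 4F 15 B0 58 90

Derivation:
After char 0 ('X'=23): chars_in_quartet=1 acc=0x17 bytes_emitted=0
After char 1 ('6'=58): chars_in_quartet=2 acc=0x5FA bytes_emitted=0
After char 2 ('B'=1): chars_in_quartet=3 acc=0x17E81 bytes_emitted=0
After char 3 ('P'=15): chars_in_quartet=4 acc=0x5FA04F -> emit 5F A0 4F, reset; bytes_emitted=3
After char 4 ('F'=5): chars_in_quartet=1 acc=0x5 bytes_emitted=3
After char 5 ('b'=27): chars_in_quartet=2 acc=0x15B bytes_emitted=3
After char 6 ('B'=1): chars_in_quartet=3 acc=0x56C1 bytes_emitted=3
After char 7 ('Y'=24): chars_in_quartet=4 acc=0x15B058 -> emit 15 B0 58, reset; bytes_emitted=6
After char 8 ('k'=36): chars_in_quartet=1 acc=0x24 bytes_emitted=6
After char 9 ('A'=0): chars_in_quartet=2 acc=0x900 bytes_emitted=6
Padding '==': partial quartet acc=0x900 -> emit 90; bytes_emitted=7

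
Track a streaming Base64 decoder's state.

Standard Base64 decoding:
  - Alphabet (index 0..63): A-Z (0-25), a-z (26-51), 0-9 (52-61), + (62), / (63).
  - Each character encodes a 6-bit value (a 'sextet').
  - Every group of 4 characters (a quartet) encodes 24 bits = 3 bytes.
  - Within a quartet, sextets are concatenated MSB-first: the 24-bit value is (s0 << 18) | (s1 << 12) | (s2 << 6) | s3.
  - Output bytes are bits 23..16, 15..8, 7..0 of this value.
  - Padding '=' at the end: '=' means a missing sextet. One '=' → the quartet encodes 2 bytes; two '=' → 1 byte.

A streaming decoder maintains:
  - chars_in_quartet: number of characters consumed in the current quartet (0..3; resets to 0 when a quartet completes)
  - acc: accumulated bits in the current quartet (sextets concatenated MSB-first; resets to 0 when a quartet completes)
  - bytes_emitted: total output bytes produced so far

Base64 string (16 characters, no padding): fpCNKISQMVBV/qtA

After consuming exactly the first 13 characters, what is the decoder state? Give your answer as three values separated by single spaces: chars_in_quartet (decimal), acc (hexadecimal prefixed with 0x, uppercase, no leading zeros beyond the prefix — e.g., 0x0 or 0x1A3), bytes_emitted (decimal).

After char 0 ('f'=31): chars_in_quartet=1 acc=0x1F bytes_emitted=0
After char 1 ('p'=41): chars_in_quartet=2 acc=0x7E9 bytes_emitted=0
After char 2 ('C'=2): chars_in_quartet=3 acc=0x1FA42 bytes_emitted=0
After char 3 ('N'=13): chars_in_quartet=4 acc=0x7E908D -> emit 7E 90 8D, reset; bytes_emitted=3
After char 4 ('K'=10): chars_in_quartet=1 acc=0xA bytes_emitted=3
After char 5 ('I'=8): chars_in_quartet=2 acc=0x288 bytes_emitted=3
After char 6 ('S'=18): chars_in_quartet=3 acc=0xA212 bytes_emitted=3
After char 7 ('Q'=16): chars_in_quartet=4 acc=0x288490 -> emit 28 84 90, reset; bytes_emitted=6
After char 8 ('M'=12): chars_in_quartet=1 acc=0xC bytes_emitted=6
After char 9 ('V'=21): chars_in_quartet=2 acc=0x315 bytes_emitted=6
After char 10 ('B'=1): chars_in_quartet=3 acc=0xC541 bytes_emitted=6
After char 11 ('V'=21): chars_in_quartet=4 acc=0x315055 -> emit 31 50 55, reset; bytes_emitted=9
After char 12 ('/'=63): chars_in_quartet=1 acc=0x3F bytes_emitted=9

Answer: 1 0x3F 9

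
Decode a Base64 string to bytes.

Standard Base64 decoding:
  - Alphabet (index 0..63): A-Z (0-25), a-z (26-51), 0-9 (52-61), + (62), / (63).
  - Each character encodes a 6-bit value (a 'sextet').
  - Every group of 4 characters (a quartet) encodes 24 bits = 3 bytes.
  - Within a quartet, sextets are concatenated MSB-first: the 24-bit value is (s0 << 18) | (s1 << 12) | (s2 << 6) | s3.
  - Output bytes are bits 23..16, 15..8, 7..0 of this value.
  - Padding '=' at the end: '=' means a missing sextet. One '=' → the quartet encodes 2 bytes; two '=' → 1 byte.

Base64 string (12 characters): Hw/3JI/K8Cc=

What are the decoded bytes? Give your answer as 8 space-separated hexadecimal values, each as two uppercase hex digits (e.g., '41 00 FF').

Answer: 1F 0F F7 24 8F CA F0 27

Derivation:
After char 0 ('H'=7): chars_in_quartet=1 acc=0x7 bytes_emitted=0
After char 1 ('w'=48): chars_in_quartet=2 acc=0x1F0 bytes_emitted=0
After char 2 ('/'=63): chars_in_quartet=3 acc=0x7C3F bytes_emitted=0
After char 3 ('3'=55): chars_in_quartet=4 acc=0x1F0FF7 -> emit 1F 0F F7, reset; bytes_emitted=3
After char 4 ('J'=9): chars_in_quartet=1 acc=0x9 bytes_emitted=3
After char 5 ('I'=8): chars_in_quartet=2 acc=0x248 bytes_emitted=3
After char 6 ('/'=63): chars_in_quartet=3 acc=0x923F bytes_emitted=3
After char 7 ('K'=10): chars_in_quartet=4 acc=0x248FCA -> emit 24 8F CA, reset; bytes_emitted=6
After char 8 ('8'=60): chars_in_quartet=1 acc=0x3C bytes_emitted=6
After char 9 ('C'=2): chars_in_quartet=2 acc=0xF02 bytes_emitted=6
After char 10 ('c'=28): chars_in_quartet=3 acc=0x3C09C bytes_emitted=6
Padding '=': partial quartet acc=0x3C09C -> emit F0 27; bytes_emitted=8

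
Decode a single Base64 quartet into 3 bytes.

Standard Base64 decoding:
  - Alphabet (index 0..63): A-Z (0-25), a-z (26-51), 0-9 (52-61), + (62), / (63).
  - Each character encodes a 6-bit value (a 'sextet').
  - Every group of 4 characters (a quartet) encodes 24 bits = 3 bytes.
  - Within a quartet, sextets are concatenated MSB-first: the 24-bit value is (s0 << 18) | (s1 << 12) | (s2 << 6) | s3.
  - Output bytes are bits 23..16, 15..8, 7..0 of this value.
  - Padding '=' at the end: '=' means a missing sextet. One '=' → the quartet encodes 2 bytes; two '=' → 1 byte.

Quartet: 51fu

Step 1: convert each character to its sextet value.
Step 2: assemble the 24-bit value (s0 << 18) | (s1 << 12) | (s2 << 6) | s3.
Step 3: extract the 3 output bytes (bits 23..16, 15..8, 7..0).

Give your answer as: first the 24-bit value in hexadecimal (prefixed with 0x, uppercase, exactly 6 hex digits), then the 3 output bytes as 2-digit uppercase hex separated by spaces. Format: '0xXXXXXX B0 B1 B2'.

Answer: 0xE757EE E7 57 EE

Derivation:
Sextets: 5=57, 1=53, f=31, u=46
24-bit: (57<<18) | (53<<12) | (31<<6) | 46
      = 0xE40000 | 0x035000 | 0x0007C0 | 0x00002E
      = 0xE757EE
Bytes: (v>>16)&0xFF=E7, (v>>8)&0xFF=57, v&0xFF=EE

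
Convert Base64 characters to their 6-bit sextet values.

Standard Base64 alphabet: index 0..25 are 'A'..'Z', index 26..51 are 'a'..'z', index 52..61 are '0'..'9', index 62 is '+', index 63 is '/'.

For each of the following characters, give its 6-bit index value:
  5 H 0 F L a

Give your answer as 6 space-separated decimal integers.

'5': 0..9 range, 52 + ord('5') − ord('0') = 57
'H': A..Z range, ord('H') − ord('A') = 7
'0': 0..9 range, 52 + ord('0') − ord('0') = 52
'F': A..Z range, ord('F') − ord('A') = 5
'L': A..Z range, ord('L') − ord('A') = 11
'a': a..z range, 26 + ord('a') − ord('a') = 26

Answer: 57 7 52 5 11 26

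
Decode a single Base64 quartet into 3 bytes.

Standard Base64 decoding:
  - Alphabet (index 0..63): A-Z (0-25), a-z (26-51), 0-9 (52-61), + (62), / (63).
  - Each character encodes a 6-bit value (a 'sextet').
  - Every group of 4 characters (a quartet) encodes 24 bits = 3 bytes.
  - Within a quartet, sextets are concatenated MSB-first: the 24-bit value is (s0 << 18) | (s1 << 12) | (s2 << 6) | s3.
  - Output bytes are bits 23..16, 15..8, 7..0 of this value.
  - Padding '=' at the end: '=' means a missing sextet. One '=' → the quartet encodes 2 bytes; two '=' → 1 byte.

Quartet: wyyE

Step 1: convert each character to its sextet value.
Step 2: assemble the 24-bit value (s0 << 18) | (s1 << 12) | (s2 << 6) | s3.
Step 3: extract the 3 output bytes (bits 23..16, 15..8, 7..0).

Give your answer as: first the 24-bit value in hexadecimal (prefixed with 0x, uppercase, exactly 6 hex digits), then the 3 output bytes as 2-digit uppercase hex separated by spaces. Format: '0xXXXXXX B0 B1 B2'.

Answer: 0xC32C84 C3 2C 84

Derivation:
Sextets: w=48, y=50, y=50, E=4
24-bit: (48<<18) | (50<<12) | (50<<6) | 4
      = 0xC00000 | 0x032000 | 0x000C80 | 0x000004
      = 0xC32C84
Bytes: (v>>16)&0xFF=C3, (v>>8)&0xFF=2C, v&0xFF=84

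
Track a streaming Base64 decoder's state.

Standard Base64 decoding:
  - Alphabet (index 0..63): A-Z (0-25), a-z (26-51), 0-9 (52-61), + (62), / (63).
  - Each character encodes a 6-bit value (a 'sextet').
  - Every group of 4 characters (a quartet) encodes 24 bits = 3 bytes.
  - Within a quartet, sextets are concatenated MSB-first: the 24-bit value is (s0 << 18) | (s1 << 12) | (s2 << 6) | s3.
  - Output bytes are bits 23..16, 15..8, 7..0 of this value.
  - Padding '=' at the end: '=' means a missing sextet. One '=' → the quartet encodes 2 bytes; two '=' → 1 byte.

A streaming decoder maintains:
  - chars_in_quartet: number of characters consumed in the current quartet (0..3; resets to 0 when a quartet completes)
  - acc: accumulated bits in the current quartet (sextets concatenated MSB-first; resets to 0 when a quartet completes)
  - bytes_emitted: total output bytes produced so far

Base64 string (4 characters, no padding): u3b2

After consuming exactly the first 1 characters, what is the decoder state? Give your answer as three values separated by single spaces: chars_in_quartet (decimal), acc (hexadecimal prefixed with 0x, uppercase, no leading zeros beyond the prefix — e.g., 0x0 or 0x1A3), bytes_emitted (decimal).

After char 0 ('u'=46): chars_in_quartet=1 acc=0x2E bytes_emitted=0

Answer: 1 0x2E 0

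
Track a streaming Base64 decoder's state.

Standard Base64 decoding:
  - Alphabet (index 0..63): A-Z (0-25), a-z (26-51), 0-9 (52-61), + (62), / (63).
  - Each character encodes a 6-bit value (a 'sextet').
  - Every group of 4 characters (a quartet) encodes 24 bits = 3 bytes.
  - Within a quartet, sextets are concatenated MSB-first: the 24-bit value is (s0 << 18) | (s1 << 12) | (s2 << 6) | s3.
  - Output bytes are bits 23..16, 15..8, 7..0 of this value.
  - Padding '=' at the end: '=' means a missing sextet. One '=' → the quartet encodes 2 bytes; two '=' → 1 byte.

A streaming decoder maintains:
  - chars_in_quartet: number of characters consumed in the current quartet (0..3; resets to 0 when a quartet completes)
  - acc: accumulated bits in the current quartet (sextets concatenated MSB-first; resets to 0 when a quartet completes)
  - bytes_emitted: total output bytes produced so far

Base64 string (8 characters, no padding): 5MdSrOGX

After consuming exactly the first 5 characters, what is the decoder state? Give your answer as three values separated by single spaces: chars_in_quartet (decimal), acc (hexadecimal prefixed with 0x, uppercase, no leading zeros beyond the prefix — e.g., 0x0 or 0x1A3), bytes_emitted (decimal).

After char 0 ('5'=57): chars_in_quartet=1 acc=0x39 bytes_emitted=0
After char 1 ('M'=12): chars_in_quartet=2 acc=0xE4C bytes_emitted=0
After char 2 ('d'=29): chars_in_quartet=3 acc=0x3931D bytes_emitted=0
After char 3 ('S'=18): chars_in_quartet=4 acc=0xE4C752 -> emit E4 C7 52, reset; bytes_emitted=3
After char 4 ('r'=43): chars_in_quartet=1 acc=0x2B bytes_emitted=3

Answer: 1 0x2B 3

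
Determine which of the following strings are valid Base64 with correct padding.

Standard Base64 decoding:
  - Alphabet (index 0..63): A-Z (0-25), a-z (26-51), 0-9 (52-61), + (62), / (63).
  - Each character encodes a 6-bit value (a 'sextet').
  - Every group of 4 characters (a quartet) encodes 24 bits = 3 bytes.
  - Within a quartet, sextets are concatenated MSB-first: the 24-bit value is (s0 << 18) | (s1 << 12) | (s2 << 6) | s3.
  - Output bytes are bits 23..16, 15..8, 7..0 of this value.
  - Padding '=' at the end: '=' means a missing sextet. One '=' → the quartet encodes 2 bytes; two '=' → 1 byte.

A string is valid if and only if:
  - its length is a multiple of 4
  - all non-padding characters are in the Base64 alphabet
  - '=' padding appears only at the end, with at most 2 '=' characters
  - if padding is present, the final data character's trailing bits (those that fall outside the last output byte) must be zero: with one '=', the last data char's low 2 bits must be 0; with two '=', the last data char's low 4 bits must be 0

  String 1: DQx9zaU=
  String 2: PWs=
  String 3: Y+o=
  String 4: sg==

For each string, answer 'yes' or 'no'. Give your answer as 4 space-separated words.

String 1: 'DQx9zaU=' → valid
String 2: 'PWs=' → valid
String 3: 'Y+o=' → valid
String 4: 'sg==' → valid

Answer: yes yes yes yes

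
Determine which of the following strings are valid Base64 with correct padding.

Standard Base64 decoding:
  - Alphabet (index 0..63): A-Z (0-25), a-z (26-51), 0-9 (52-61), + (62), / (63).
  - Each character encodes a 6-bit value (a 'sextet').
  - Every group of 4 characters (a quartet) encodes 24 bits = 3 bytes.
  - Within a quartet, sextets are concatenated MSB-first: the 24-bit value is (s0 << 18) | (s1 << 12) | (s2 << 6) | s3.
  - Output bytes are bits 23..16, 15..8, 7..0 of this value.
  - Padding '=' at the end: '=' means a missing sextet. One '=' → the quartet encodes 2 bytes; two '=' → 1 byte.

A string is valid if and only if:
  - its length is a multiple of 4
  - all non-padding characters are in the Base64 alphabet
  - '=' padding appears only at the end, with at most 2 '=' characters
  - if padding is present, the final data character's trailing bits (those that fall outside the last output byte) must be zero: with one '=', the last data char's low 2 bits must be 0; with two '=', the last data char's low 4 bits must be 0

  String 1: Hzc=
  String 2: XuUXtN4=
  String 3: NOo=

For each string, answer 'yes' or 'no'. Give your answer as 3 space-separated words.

String 1: 'Hzc=' → valid
String 2: 'XuUXtN4=' → valid
String 3: 'NOo=' → valid

Answer: yes yes yes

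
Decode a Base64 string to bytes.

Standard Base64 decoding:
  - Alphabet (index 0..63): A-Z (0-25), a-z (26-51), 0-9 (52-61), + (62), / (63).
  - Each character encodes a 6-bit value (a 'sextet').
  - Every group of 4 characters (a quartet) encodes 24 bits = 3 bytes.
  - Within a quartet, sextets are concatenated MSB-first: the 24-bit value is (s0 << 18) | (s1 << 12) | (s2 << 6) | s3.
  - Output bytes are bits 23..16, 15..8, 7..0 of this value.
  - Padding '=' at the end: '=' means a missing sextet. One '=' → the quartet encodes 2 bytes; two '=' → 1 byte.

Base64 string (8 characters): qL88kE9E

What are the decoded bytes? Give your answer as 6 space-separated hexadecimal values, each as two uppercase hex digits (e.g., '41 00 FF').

Answer: A8 BF 3C 90 4F 44

Derivation:
After char 0 ('q'=42): chars_in_quartet=1 acc=0x2A bytes_emitted=0
After char 1 ('L'=11): chars_in_quartet=2 acc=0xA8B bytes_emitted=0
After char 2 ('8'=60): chars_in_quartet=3 acc=0x2A2FC bytes_emitted=0
After char 3 ('8'=60): chars_in_quartet=4 acc=0xA8BF3C -> emit A8 BF 3C, reset; bytes_emitted=3
After char 4 ('k'=36): chars_in_quartet=1 acc=0x24 bytes_emitted=3
After char 5 ('E'=4): chars_in_quartet=2 acc=0x904 bytes_emitted=3
After char 6 ('9'=61): chars_in_quartet=3 acc=0x2413D bytes_emitted=3
After char 7 ('E'=4): chars_in_quartet=4 acc=0x904F44 -> emit 90 4F 44, reset; bytes_emitted=6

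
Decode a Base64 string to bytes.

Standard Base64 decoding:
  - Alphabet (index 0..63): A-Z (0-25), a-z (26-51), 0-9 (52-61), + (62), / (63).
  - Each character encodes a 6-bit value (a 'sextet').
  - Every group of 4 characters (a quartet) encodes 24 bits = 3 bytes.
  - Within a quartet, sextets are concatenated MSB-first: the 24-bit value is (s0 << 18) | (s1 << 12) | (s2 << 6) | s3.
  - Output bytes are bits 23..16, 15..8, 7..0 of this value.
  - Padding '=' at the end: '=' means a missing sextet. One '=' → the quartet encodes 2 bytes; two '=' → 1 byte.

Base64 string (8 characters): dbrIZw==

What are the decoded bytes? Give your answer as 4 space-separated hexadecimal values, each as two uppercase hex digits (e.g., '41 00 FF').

After char 0 ('d'=29): chars_in_quartet=1 acc=0x1D bytes_emitted=0
After char 1 ('b'=27): chars_in_quartet=2 acc=0x75B bytes_emitted=0
After char 2 ('r'=43): chars_in_quartet=3 acc=0x1D6EB bytes_emitted=0
After char 3 ('I'=8): chars_in_quartet=4 acc=0x75BAC8 -> emit 75 BA C8, reset; bytes_emitted=3
After char 4 ('Z'=25): chars_in_quartet=1 acc=0x19 bytes_emitted=3
After char 5 ('w'=48): chars_in_quartet=2 acc=0x670 bytes_emitted=3
Padding '==': partial quartet acc=0x670 -> emit 67; bytes_emitted=4

Answer: 75 BA C8 67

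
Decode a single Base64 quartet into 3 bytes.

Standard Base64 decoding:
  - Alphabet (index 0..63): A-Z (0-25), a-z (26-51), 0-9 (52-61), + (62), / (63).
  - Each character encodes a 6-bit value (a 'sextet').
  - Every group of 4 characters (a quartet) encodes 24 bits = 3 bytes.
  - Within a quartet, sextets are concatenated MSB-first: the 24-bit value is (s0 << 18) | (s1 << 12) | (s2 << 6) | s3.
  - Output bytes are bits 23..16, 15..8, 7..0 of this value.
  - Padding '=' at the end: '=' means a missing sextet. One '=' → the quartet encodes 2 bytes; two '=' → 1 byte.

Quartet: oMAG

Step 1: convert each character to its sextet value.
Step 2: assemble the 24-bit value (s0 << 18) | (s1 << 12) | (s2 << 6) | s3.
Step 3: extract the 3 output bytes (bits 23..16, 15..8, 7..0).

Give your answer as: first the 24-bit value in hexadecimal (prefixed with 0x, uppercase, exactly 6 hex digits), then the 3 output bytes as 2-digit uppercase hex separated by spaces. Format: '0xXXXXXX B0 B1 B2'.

Sextets: o=40, M=12, A=0, G=6
24-bit: (40<<18) | (12<<12) | (0<<6) | 6
      = 0xA00000 | 0x00C000 | 0x000000 | 0x000006
      = 0xA0C006
Bytes: (v>>16)&0xFF=A0, (v>>8)&0xFF=C0, v&0xFF=06

Answer: 0xA0C006 A0 C0 06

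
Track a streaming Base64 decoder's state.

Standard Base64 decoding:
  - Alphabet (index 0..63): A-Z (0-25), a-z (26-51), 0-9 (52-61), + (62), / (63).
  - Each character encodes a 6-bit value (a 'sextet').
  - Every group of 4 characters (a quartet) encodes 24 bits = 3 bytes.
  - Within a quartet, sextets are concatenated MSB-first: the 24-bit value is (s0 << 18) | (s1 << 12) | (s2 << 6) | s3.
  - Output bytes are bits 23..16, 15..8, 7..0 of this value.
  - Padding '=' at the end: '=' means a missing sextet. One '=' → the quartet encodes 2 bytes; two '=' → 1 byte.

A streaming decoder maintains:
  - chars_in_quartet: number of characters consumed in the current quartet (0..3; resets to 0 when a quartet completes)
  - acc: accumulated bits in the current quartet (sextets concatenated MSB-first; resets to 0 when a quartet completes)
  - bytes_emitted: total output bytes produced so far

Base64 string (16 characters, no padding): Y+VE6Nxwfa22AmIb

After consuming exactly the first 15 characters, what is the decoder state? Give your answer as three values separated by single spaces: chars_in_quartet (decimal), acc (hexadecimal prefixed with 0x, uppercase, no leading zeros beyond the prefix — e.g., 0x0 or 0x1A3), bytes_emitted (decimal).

After char 0 ('Y'=24): chars_in_quartet=1 acc=0x18 bytes_emitted=0
After char 1 ('+'=62): chars_in_quartet=2 acc=0x63E bytes_emitted=0
After char 2 ('V'=21): chars_in_quartet=3 acc=0x18F95 bytes_emitted=0
After char 3 ('E'=4): chars_in_quartet=4 acc=0x63E544 -> emit 63 E5 44, reset; bytes_emitted=3
After char 4 ('6'=58): chars_in_quartet=1 acc=0x3A bytes_emitted=3
After char 5 ('N'=13): chars_in_quartet=2 acc=0xE8D bytes_emitted=3
After char 6 ('x'=49): chars_in_quartet=3 acc=0x3A371 bytes_emitted=3
After char 7 ('w'=48): chars_in_quartet=4 acc=0xE8DC70 -> emit E8 DC 70, reset; bytes_emitted=6
After char 8 ('f'=31): chars_in_quartet=1 acc=0x1F bytes_emitted=6
After char 9 ('a'=26): chars_in_quartet=2 acc=0x7DA bytes_emitted=6
After char 10 ('2'=54): chars_in_quartet=3 acc=0x1F6B6 bytes_emitted=6
After char 11 ('2'=54): chars_in_quartet=4 acc=0x7DADB6 -> emit 7D AD B6, reset; bytes_emitted=9
After char 12 ('A'=0): chars_in_quartet=1 acc=0x0 bytes_emitted=9
After char 13 ('m'=38): chars_in_quartet=2 acc=0x26 bytes_emitted=9
After char 14 ('I'=8): chars_in_quartet=3 acc=0x988 bytes_emitted=9

Answer: 3 0x988 9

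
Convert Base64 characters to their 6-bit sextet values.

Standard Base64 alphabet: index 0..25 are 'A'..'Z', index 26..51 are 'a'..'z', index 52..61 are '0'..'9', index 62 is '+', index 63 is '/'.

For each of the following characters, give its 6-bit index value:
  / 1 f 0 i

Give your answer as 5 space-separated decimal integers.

'/': index 63
'1': 0..9 range, 52 + ord('1') − ord('0') = 53
'f': a..z range, 26 + ord('f') − ord('a') = 31
'0': 0..9 range, 52 + ord('0') − ord('0') = 52
'i': a..z range, 26 + ord('i') − ord('a') = 34

Answer: 63 53 31 52 34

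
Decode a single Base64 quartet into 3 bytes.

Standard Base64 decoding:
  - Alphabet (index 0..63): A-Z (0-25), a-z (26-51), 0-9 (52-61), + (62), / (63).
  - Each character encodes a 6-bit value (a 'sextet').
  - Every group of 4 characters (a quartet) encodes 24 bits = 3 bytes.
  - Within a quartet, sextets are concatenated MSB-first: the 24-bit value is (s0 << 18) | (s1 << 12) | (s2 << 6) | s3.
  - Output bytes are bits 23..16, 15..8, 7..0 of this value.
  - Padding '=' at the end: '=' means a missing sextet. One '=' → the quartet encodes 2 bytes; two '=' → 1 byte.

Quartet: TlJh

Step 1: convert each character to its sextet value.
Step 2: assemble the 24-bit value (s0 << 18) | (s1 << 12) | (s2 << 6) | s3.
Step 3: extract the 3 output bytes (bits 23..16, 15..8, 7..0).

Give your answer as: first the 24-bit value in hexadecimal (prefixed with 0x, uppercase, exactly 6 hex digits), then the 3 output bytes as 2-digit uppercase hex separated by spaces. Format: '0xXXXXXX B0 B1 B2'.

Sextets: T=19, l=37, J=9, h=33
24-bit: (19<<18) | (37<<12) | (9<<6) | 33
      = 0x4C0000 | 0x025000 | 0x000240 | 0x000021
      = 0x4E5261
Bytes: (v>>16)&0xFF=4E, (v>>8)&0xFF=52, v&0xFF=61

Answer: 0x4E5261 4E 52 61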